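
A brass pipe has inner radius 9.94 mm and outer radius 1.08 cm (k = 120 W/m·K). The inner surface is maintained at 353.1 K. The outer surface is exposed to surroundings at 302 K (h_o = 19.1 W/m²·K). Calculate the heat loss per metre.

Resistance network (inner→outer):
  R'_brass = ln(0.0108/0.00994)/(2πk) = 0.08298/(2π·120) = 1.101×10^-4 m·K/W
  R'_conv,out = 1/(2πr h) = 1/(2π·0.0108·19.1) = 0.7715 m·K/W
ΣR = 1.101×10^-4 + 0.7715 = 0.7716 m·K/W
Q' = ΔT/ΣR = (353.1 K − 302 K)/0.7716 = 66.2 W/m

Q' = 66.2 W/m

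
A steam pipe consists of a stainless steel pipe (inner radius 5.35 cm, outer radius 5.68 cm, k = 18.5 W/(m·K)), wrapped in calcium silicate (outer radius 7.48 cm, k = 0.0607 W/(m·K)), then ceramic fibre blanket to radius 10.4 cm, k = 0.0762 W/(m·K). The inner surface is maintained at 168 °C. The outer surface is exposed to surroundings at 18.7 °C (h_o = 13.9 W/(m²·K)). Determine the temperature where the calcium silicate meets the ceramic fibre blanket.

Series thermal resistances, inner to outer:
  R'_stainless steel = ln(0.0568/0.0535)/(2πk) = 0.05985/(2π·18.5) = 5.149×10^-4 m·K/W
  R'_calcium silicate = ln(0.0748/0.0568)/(2πk) = 0.2753/(2π·0.0607) = 0.7218 m·K/W
  R'_ceramic fibre blanket = ln(0.104/0.0748)/(2πk) = 0.3296/(2π·0.0762) = 0.6884 m·K/W
  R'_conv,out = 1/(2πr h) = 1/(2π·0.104·13.9) = 0.1101 m·K/W
ΣR = 5.149×10^-4 + 0.7218 + 0.6884 + 0.1101 = 1.521 m·K/W
Q' = ΔT/ΣR = (168 °C − 18.7 °C)/1.521 = 98.16 W/m
From the inner boundary to the calcium silicate/ceramic fibre blanket interface, ΣR_partial = 0.7223 m·K/W.
T_interface = T_in − Q'·ΣR_partial = 168 °C − (98.16)(0.7223) = 97.1 °C

T = 97.1 °C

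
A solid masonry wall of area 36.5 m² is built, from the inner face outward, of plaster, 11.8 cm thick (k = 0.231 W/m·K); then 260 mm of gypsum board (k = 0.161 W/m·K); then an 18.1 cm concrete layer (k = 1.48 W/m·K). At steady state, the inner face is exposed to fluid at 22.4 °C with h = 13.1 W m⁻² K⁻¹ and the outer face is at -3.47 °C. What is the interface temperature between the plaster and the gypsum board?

T = 15.9 °C

Resistance network (inner→outer):
  R_conv,in = 1/(hA) = 1/(13.1·36.5) = 0.002091 K/W
  R_plaster = L/(kA) = 0.118/(0.231·36.5) = 0.01400 K/W
  R_gypsum board = L/(kA) = 0.260/(0.161·36.5) = 0.04424 K/W
  R_concrete = L/(kA) = 0.181/(1.48·36.5) = 0.003351 K/W
ΣR = 0.002091 + 0.01400 + 0.04424 + 0.003351 = 0.06368 K/W
Q = ΔT/ΣR = (22.4 °C − -3.47 °C)/0.06368 = 406.2 W
From the inner boundary to the plaster/gypsum board interface, ΣR_partial = 0.01609 K/W.
T_interface = T_in − Q·ΣR_partial = 22.4 °C − (406.2)(0.01609) = 15.9 °C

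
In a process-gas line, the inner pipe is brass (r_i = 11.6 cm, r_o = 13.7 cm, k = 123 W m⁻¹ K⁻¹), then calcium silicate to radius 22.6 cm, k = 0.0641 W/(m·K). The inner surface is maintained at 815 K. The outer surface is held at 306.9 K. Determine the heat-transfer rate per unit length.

Q' = 409 W/m

Treat each layer as a resistance in series:
  R'_brass = ln(0.137/0.116)/(2πk) = 0.1664/(2π·123) = 2.153×10^-4 m·K/W
  R'_calcium silicate = ln(0.226/0.137)/(2πk) = 0.5006/(2π·0.0641) = 1.243 m·K/W
ΣR = 2.153×10^-4 + 1.243 = 1.243 m·K/W
Q' = ΔT/ΣR = (815 K − 306.9 K)/1.243 = 409 W/m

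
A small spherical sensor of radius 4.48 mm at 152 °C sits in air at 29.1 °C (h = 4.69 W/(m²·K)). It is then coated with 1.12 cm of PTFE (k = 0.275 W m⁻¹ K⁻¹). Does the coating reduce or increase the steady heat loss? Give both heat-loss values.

increases: 0.145 → 1.07 W

Critical radius for a sphere: r_cr = 2k/h = 0.117 m = 11.7 cm.
Outer radius after coating: r₂ = 0.00448 + 0.0112 = 0.01568 m.
Since r₁ < r_cr and r₂ ≤ r_cr, the coating moves toward the maximum at r_cr — heat loss rises.
Bare: R = 1/(4πr₁²h) = 845.4 K/W; Q = 122.9/845.4 = 0.145 W.
Coated: R = R_cond + R_conv = 115.1 K/W; Q = 122.9/115.1 = 1.07 W.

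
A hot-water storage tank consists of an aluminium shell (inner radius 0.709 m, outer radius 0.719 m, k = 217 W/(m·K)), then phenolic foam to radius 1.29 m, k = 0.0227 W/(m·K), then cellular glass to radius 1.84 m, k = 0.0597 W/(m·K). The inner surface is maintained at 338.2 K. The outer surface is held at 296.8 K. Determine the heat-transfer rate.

Q = 16.8 W

Treat each layer as a resistance in series:
  R_aluminium = (1/0.709 − 1/0.719)/(4πk) = 0.01962/(4π·217) = 7.194×10^-6 K/W
  R_phenolic foam = (1/0.719 − 1/1.29)/(4πk) = 0.6156/(4π·0.0227) = 2.158 K/W
  R_cellular glass = (1/1.29 − 1/1.84)/(4πk) = 0.2317/(4π·0.0597) = 0.3089 K/W
ΣR = 7.194×10^-6 + 2.158 + 0.3089 = 2.467 K/W
Q = ΔT/ΣR = (338.2 K − 296.8 K)/2.467 = 16.8 W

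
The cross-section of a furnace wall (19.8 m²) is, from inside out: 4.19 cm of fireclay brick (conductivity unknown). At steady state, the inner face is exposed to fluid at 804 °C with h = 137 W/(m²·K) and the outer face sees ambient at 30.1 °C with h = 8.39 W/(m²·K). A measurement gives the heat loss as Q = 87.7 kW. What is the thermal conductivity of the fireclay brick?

ΣR = ΔT/Q = |804 − 30.1|/87700 = 0.008824 K/W
Known resistances:
  R_conv,in = 1/(hA) = 1/(137·19.8) = 3.687×10^-4 K/W
  R_conv,out = 1/(hA) = 1/(8.39·19.8) = 0.006020 K/W
R_fireclay brick = ΣR − ΣR_known = 0.008824 − 0.006389 = 0.002435 K/W
L/(kA) = 0.002435 ⇒ k = 0.0419/(0.002435·19.8) = 0.869 W/m·K

k = 0.869 W/m·K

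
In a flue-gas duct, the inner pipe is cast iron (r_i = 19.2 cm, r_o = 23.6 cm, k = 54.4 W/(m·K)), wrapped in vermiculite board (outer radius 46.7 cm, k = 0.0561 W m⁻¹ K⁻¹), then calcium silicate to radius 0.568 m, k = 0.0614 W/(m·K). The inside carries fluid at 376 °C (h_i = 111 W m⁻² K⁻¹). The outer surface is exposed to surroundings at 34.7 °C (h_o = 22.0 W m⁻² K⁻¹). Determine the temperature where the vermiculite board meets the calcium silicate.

Treat each layer as a resistance in series:
  R'_conv,in = 1/(2πr h) = 1/(2π·0.192·111) = 0.007468 m·K/W
  R'_cast iron = ln(0.236/0.192)/(2πk) = 0.2063/(2π·54.4) = 6.037×10^-4 m·K/W
  R'_vermiculite board = ln(0.467/0.236)/(2πk) = 0.6825/(2π·0.0561) = 1.936 m·K/W
  R'_calcium silicate = ln(0.568/0.467)/(2πk) = 0.1958/(2π·0.0614) = 0.5075 m·K/W
  R'_conv,out = 1/(2πr h) = 1/(2π·0.568·22.0) = 0.01274 m·K/W
ΣR = 0.007468 + 6.037×10^-4 + 1.936 + 0.5075 + 0.01274 = 2.464 m·K/W
Q' = ΔT/ΣR = (376 °C − 34.7 °C)/2.464 = 138.5 W/m
From the inner boundary to the vermiculite board/calcium silicate interface, ΣR_partial = 1.944 m·K/W.
T_interface = T_in − Q'·ΣR_partial = 376 °C − (138.5)(1.944) = 107 °C

T = 107 °C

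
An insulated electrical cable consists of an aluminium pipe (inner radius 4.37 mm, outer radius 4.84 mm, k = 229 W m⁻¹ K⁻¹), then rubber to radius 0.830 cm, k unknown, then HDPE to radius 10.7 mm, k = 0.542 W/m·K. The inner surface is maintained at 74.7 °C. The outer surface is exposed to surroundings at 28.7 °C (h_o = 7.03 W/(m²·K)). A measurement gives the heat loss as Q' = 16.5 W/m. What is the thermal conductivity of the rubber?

ΣR = ΔT/Q' = |74.7 − 28.7|/16.5 = 2.788 m·K/W
Known resistances:
  R'_aluminium = ln(0.00484/0.00437)/(2πk) = 0.1022/(2π·229) = 7.100×10^-5 m·K/W
  R'_HDPE = ln(0.0107/0.00830)/(2πk) = 0.2540/(2π·0.542) = 0.07458 m·K/W
  R'_conv,out = 1/(2πr h) = 1/(2π·0.0107·7.03) = 2.116 m·K/W
R_rubber = ΣR − ΣR_known = 2.788 − 2.191 = 0.5970 m·K/W
ln(r₂/r₁)/(2πk) = 0.5970 ⇒ k = 0.5393/(2π·0.5970) = 0.144 W/m·K

k = 0.144 W/m·K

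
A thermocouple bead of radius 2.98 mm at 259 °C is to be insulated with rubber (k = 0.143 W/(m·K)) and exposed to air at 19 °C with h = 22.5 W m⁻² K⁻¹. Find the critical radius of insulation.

r_cr = 1.27 cm

For a sphere, r_cr = 2k_ins/h = 2·0.143/22.5 = 0.0127 m = 1.27 cm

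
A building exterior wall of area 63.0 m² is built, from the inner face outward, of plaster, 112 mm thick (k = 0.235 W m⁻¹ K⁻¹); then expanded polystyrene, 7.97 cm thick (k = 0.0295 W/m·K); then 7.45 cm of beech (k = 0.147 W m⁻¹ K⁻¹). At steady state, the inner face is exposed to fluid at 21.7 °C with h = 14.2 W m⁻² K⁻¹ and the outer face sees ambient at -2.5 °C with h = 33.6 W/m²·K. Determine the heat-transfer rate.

Q = 403 W

Resistance network (inner→outer):
  R_conv,in = 1/(hA) = 1/(14.2·63.0) = 0.001118 K/W
  R_plaster = L/(kA) = 0.112/(0.235·63.0) = 0.007565 K/W
  R_expanded polystyrene = L/(kA) = 0.0797/(0.0295·63.0) = 0.04288 K/W
  R_beech = L/(kA) = 0.0745/(0.147·63.0) = 0.008044 K/W
  R_conv,out = 1/(hA) = 1/(33.6·63.0) = 4.724×10^-4 K/W
ΣR = 0.001118 + 0.007565 + 0.04288 + 0.008044 + 4.724×10^-4 = 0.06008 K/W
Q = ΔT/ΣR = (21.7 °C − -2.5 °C)/0.06008 = 403 W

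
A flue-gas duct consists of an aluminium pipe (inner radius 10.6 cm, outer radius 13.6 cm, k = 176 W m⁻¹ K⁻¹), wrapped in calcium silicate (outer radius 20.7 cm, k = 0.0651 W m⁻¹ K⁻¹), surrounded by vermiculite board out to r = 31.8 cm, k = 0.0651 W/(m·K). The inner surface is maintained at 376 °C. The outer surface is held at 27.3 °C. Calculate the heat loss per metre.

Treat each layer as a resistance in series:
  R'_aluminium = ln(0.136/0.106)/(2πk) = 0.2492/(2π·176) = 2.254×10^-4 m·K/W
  R'_calcium silicate = ln(0.207/0.136)/(2πk) = 0.4201/(2π·0.0651) = 1.027 m·K/W
  R'_vermiculite board = ln(0.318/0.207)/(2πk) = 0.4293/(2π·0.0651) = 1.050 m·K/W
ΣR = 2.254×10^-4 + 1.027 + 1.050 = 2.077 m·K/W
Q' = ΔT/ΣR = (376 °C − 27.3 °C)/2.077 = 168 W/m

Q' = 168 W/m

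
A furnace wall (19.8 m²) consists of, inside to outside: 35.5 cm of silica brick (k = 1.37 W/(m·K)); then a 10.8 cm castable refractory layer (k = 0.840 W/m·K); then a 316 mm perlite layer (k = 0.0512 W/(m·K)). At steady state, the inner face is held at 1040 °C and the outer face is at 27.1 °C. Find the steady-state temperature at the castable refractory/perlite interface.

T = 980 °C

Treat each layer as a resistance in series:
  R_silica brick = L/(kA) = 0.355/(1.37·19.8) = 0.01309 K/W
  R_castable refractory = L/(kA) = 0.108/(0.840·19.8) = 0.006494 K/W
  R_perlite = L/(kA) = 0.316/(0.0512·19.8) = 0.3117 K/W
ΣR = 0.01309 + 0.006494 + 0.3117 = 0.3313 K/W
Q = ΔT/ΣR = (1040 °C − 27.1 °C)/0.3313 = 3057 W
From the inner boundary to the castable refractory/perlite interface, ΣR_partial = 0.01958 K/W.
T_interface = T_in − Q·ΣR_partial = 1040 °C − (3057)(0.01958) = 980 °C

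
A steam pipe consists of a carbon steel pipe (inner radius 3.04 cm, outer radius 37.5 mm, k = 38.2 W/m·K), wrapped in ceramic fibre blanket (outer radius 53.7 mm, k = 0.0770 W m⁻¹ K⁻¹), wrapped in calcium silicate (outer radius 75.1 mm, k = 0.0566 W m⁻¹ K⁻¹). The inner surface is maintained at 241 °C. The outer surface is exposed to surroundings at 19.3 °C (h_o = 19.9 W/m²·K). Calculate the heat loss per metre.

Q' = 124 W/m

Resistance network (inner→outer):
  R'_carbon steel = ln(0.0375/0.0304)/(2πk) = 0.2099/(2π·38.2) = 8.745×10^-4 m·K/W
  R'_ceramic fibre blanket = ln(0.0537/0.0375)/(2πk) = 0.3591/(2π·0.0770) = 0.7422 m·K/W
  R'_calcium silicate = ln(0.0751/0.0537)/(2πk) = 0.3354/(2π·0.0566) = 0.9431 m·K/W
  R'_conv,out = 1/(2πr h) = 1/(2π·0.0751·19.9) = 0.1065 m·K/W
ΣR = 8.745×10^-4 + 0.7422 + 0.9431 + 0.1065 = 1.793 m·K/W
Q' = ΔT/ΣR = (241 °C − 19.3 °C)/1.793 = 124 W/m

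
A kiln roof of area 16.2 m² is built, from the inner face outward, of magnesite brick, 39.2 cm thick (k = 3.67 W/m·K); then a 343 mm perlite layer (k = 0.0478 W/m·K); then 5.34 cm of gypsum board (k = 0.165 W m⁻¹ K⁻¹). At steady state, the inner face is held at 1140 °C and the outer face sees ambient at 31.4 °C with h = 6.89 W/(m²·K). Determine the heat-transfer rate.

Treat each layer as a resistance in series:
  R_magnesite brick = L/(kA) = 0.392/(3.67·16.2) = 0.006593 K/W
  R_perlite = L/(kA) = 0.343/(0.0478·16.2) = 0.4429 K/W
  R_gypsum board = L/(kA) = 0.0534/(0.165·16.2) = 0.01998 K/W
  R_conv,out = 1/(hA) = 1/(6.89·16.2) = 0.008959 K/W
ΣR = 0.006593 + 0.4429 + 0.01998 + 0.008959 = 0.4784 K/W
Q = ΔT/ΣR = (1140 °C − 31.4 °C)/0.4784 = 2320 W

Q = 2320 W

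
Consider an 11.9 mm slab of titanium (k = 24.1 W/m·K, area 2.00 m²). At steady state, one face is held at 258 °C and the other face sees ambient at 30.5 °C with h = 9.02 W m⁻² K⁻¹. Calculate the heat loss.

Q = 4.09 kW

Resistance network (inner→outer):
  R_titanium = L/(kA) = 0.0119/(24.1·2.00) = 2.469×10^-4 K/W
  R_conv,out = 1/(hA) = 1/(9.02·2.00) = 0.05543 K/W
ΣR = 2.469×10^-4 + 0.05543 = 0.05568 K/W
Q = ΔT/ΣR = (258 °C − 30.5 °C)/0.05568 = 4090 W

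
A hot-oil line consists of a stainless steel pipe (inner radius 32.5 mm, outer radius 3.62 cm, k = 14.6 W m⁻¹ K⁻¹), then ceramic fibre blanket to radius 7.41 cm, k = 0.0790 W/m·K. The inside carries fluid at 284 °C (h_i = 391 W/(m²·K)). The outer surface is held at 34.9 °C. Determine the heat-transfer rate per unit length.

Resistance network (inner→outer):
  R'_conv,in = 1/(2πr h) = 1/(2π·0.0325·391) = 0.01252 m·K/W
  R'_stainless steel = ln(0.0362/0.0325)/(2πk) = 0.1078/(2π·14.6) = 0.001175 m·K/W
  R'_ceramic fibre blanket = ln(0.0741/0.0362)/(2πk) = 0.7164/(2π·0.0790) = 1.443 m·K/W
ΣR = 0.01252 + 0.001175 + 1.443 = 1.457 m·K/W
Q' = ΔT/ΣR = (284 °C − 34.9 °C)/1.457 = 171 W/m

Q' = 171 W/m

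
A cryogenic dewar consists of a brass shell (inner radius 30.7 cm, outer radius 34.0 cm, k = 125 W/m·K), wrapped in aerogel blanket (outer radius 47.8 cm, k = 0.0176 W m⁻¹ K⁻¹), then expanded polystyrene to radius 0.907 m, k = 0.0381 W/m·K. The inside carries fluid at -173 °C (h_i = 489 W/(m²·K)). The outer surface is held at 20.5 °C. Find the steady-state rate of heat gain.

Q = 32.8 W

Treat each layer as a resistance in series:
  R_conv,in = 1/(4πr²h) = 1/(4π·0.307²·489) = 0.001727 K/W
  R_brass = (1/0.307 − 1/0.340)/(4πk) = 0.3162/(4π·125) = 2.013×10^-4 K/W
  R_aerogel blanket = (1/0.340 − 1/0.478)/(4πk) = 0.8491/(4π·0.0176) = 3.839 K/W
  R_expanded polystyrene = (1/0.478 − 1/0.907)/(4πk) = 0.9895/(4π·0.0381) = 2.067 K/W
ΣR = 0.001727 + 2.013×10^-4 + 3.839 + 2.067 = 5.908 K/W
Q = ΔT/ΣR = (-173 °C − 20.5 °C)/5.908 = -32.8 W
(Negative Q ⇒ heat flows inward; heat gain = 32.8 W.)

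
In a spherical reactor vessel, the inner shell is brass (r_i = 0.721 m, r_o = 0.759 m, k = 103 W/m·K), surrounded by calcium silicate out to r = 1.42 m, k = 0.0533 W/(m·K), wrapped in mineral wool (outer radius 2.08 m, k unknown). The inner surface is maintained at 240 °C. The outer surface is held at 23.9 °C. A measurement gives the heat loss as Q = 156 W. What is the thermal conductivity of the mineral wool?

k = 0.0379 W/m·K

ΣR = ΔT/Q = |240 − 23.9|/156 = 1.385 K/W
Known resistances:
  R_brass = (1/0.721 − 1/0.759)/(4πk) = 0.06944/(4π·103) = 5.365×10^-5 K/W
  R_calcium silicate = (1/0.759 − 1/1.42)/(4πk) = 0.6133/(4π·0.0533) = 0.9157 K/W
R_mineral wool = ΣR − ΣR_known = 1.385 − 0.9158 = 0.4692 K/W
(1/r₁−1/r₂)/(4πk) = 0.4692 ⇒ k = 0.2235/(4π·0.4692) = 0.0379 W/m·K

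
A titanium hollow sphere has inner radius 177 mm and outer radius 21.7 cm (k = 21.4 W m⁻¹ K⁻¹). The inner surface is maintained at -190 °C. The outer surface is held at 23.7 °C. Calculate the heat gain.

Q = 4πk·ΔT/(1/r₁ − 1/r₂) = 4π × 21.4 × 213.7 / (1/0.177 − 1/0.217) = 55200 W

Q = 55.2 kW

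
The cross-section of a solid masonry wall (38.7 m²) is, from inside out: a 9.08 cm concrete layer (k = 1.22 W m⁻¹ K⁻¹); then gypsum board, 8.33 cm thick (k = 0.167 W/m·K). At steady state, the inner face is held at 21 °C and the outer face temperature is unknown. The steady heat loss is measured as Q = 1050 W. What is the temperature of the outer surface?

T_out = 5.45 °C

Series resistances:
  R_concrete = L/(kA) = 0.0908/(1.22·38.7) = 0.001923 K/W
  R_gypsum board = L/(kA) = 0.0833/(0.167·38.7) = 0.01289 K/W
ΣR = 0.01481 K/W
ΔT = Q·ΣR = 1050 × 0.01481 = 15.55 K
Heat flows outward, so T_out = T_in − ΔT = 21 − 15.55 = 5.45 °C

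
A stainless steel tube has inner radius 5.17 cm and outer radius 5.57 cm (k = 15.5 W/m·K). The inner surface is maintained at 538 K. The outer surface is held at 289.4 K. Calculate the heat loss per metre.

Q' = 2πk·ΔT/ln(r₂/r₁) = 2π × 15.5 × 248.6 / ln(0.0557/0.0517) = 3.25×10^5 W/m

Q' = 325 kW/m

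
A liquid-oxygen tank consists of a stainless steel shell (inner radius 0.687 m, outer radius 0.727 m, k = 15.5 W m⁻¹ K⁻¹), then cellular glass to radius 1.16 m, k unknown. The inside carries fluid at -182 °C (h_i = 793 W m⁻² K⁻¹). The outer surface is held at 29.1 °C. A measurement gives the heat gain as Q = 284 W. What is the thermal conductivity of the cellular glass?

ΣR = ΔT/Q = |-182 − 29.1|/284 = 0.7433 K/W
Known resistances:
  R_conv,in = 1/(4πr²h) = 1/(4π·0.687²·793) = 2.126×10^-4 K/W
  R_stainless steel = (1/0.687 − 1/0.727)/(4πk) = 0.08009/(4π·15.5) = 4.112×10^-4 K/W
R_cellular glass = ΣR − ΣR_known = 0.7433 − 6.238×10^-4 = 0.7427 K/W
(1/r₁−1/r₂)/(4πk) = 0.7427 ⇒ k = 0.5134/(4π·0.7427) = 0.0550 W/m·K

k = 0.0550 W/m·K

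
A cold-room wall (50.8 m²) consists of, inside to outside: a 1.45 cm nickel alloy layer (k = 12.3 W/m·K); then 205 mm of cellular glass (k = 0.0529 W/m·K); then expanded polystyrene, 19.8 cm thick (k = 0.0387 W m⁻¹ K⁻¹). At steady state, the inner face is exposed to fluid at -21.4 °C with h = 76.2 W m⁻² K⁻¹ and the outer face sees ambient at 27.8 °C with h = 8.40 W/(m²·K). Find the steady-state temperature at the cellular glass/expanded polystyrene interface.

T = -0.43 °C

Resistance network (inner→outer):
  R_conv,in = 1/(hA) = 1/(76.2·50.8) = 2.583×10^-4 K/W
  R_nickel alloy = L/(kA) = 0.0145/(12.3·50.8) = 2.321×10^-5 K/W
  R_cellular glass = L/(kA) = 0.205/(0.0529·50.8) = 0.07628 K/W
  R_expanded polystyrene = L/(kA) = 0.198/(0.0387·50.8) = 0.1007 K/W
  R_conv,out = 1/(hA) = 1/(8.40·50.8) = 0.002343 K/W
ΣR = 2.583×10^-4 + 2.321×10^-5 + 0.07628 + 0.1007 + 0.002343 = 0.1796 K/W
Q = ΔT/ΣR = (-21.4 °C − 27.8 °C)/0.1796 = -273.9 W
From the inner boundary to the cellular glass/expanded polystyrene interface, ΣR_partial = 0.07656 K/W.
T_interface = T_in − Q·ΣR_partial = -21.4 °C − (-273.9)(0.07656) = -0.43 °C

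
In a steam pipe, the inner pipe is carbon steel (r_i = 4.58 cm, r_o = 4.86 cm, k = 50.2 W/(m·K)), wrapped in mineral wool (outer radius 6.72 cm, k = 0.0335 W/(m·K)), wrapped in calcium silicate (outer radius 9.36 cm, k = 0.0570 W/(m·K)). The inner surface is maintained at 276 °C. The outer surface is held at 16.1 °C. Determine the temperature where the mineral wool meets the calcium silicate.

Resistance network (inner→outer):
  R'_carbon steel = ln(0.0486/0.0458)/(2πk) = 0.05934/(2π·50.2) = 1.881×10^-4 m·K/W
  R'_mineral wool = ln(0.0672/0.0486)/(2πk) = 0.3240/(2π·0.0335) = 1.540 m·K/W
  R'_calcium silicate = ln(0.0936/0.0672)/(2πk) = 0.3314/(2π·0.0570) = 0.9252 m·K/W
ΣR = 1.881×10^-4 + 1.540 + 0.9252 = 2.465 m·K/W
Q' = ΔT/ΣR = (276 °C − 16.1 °C)/2.465 = 105.4 W/m
From the inner boundary to the mineral wool/calcium silicate interface, ΣR_partial = 1.540 m·K/W.
T_interface = T_in − Q'·ΣR_partial = 276 °C − (105.4)(1.540) = 114 °C

T = 114 °C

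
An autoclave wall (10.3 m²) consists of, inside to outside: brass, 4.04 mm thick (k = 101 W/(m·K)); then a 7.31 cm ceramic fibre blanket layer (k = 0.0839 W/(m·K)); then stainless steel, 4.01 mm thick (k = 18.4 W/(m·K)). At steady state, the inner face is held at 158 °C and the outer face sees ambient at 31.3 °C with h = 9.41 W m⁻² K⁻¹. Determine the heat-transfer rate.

Treat each layer as a resistance in series:
  R_brass = L/(kA) = 0.00404/(101·10.3) = 3.883×10^-6 K/W
  R_ceramic fibre blanket = L/(kA) = 0.0731/(0.0839·10.3) = 0.08459 K/W
  R_stainless steel = L/(kA) = 0.00401/(18.4·10.3) = 2.116×10^-5 K/W
  R_conv,out = 1/(hA) = 1/(9.41·10.3) = 0.01032 K/W
ΣR = 3.883×10^-6 + 0.08459 + 2.116×10^-5 + 0.01032 = 0.09494 K/W
Q = ΔT/ΣR = (158 °C − 31.3 °C)/0.09494 = 1330 W

Q = 1330 W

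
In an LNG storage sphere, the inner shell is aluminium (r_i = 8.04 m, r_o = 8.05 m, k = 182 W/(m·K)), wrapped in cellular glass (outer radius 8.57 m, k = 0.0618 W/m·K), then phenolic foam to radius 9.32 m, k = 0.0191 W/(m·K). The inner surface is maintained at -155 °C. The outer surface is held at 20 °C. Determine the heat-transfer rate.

Treat each layer as a resistance in series:
  R_aluminium = (1/8.04 − 1/8.05)/(4πk) = 1.545×10^-4/(4π·182) = 6.756×10^-8 K/W
  R_cellular glass = (1/8.05 − 1/8.57)/(4πk) = 0.007537/(4π·0.0618) = 0.009706 K/W
  R_phenolic foam = (1/8.57 − 1/9.32)/(4πk) = 0.009390/(4π·0.0191) = 0.03912 K/W
ΣR = 6.756×10^-8 + 0.009706 + 0.03912 = 0.04883 K/W
Q = ΔT/ΣR = (-155 °C − 20 °C)/0.04883 = -3580 W
(Negative Q ⇒ heat flows inward; heat gain = 3580 W.)

Q = 3.58 kW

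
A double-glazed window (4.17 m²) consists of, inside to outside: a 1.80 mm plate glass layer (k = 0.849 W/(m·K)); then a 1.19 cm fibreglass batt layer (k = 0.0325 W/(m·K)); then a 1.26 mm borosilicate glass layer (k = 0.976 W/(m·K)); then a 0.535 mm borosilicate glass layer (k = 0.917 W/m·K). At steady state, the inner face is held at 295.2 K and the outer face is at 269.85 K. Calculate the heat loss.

Treat each layer as a resistance in series:
  R_plate glass = L/(kA) = 0.00180/(0.849·4.17) = 5.084×10^-4 K/W
  R_fibreglass batt = L/(kA) = 0.0119/(0.0325·4.17) = 0.08781 K/W
  R_borosilicate glass = L/(kA) = 0.00126/(0.976·4.17) = 3.096×10^-4 K/W
  R_borosilicate glass = L/(kA) = 5.35×10^-4/(0.917·4.17) = 1.399×10^-4 K/W
ΣR = 5.084×10^-4 + 0.08781 + 3.096×10^-4 + 1.399×10^-4 = 0.08877 K/W
Q = ΔT/ΣR = (295.2 K − 269.85 K)/0.08877 = 286 W

Q = 286 W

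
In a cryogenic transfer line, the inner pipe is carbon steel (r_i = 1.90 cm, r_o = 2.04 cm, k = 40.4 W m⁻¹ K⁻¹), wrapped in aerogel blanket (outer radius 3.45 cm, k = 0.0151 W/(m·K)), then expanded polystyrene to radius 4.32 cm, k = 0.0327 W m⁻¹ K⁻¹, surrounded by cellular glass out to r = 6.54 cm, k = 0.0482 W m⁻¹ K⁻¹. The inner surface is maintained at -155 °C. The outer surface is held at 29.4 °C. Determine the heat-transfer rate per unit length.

Q' = 23.0 W/m

Resistance network (inner→outer):
  R'_carbon steel = ln(0.0204/0.0190)/(2πk) = 0.07110/(2π·40.4) = 2.801×10^-4 m·K/W
  R'_aerogel blanket = ln(0.0345/0.0204)/(2πk) = 0.5254/(2π·0.0151) = 5.538 m·K/W
  R'_expanded polystyrene = ln(0.0432/0.0345)/(2πk) = 0.2249/(2π·0.0327) = 1.095 m·K/W
  R'_cellular glass = ln(0.0654/0.0432)/(2πk) = 0.4147/(2π·0.0482) = 1.369 m·K/W
ΣR = 2.801×10^-4 + 5.538 + 1.095 + 1.369 = 8.002 m·K/W
Q' = ΔT/ΣR = (-155 °C − 29.4 °C)/8.002 = -23.0 W/m
(Negative Q' ⇒ heat flows inward; heat gain = 23.0 W/m.)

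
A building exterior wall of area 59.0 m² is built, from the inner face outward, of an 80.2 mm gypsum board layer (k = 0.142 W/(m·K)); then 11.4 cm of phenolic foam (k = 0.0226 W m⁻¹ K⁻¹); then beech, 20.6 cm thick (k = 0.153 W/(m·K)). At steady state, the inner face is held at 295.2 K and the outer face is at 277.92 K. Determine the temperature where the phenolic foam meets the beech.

T = 281.26 K

Series thermal resistances, inner to outer:
  R_gypsum board = L/(kA) = 0.0802/(0.142·59.0) = 0.009573 K/W
  R_phenolic foam = L/(kA) = 0.114/(0.0226·59.0) = 0.08550 K/W
  R_beech = L/(kA) = 0.206/(0.153·59.0) = 0.02282 K/W
ΣR = 0.009573 + 0.08550 + 0.02282 = 0.1179 K/W
Q = ΔT/ΣR = (295.2 K − 277.92 K)/0.1179 = 146.6 W
From the inner boundary to the phenolic foam/beech interface, ΣR_partial = 0.09507 K/W.
T_interface = T_in − Q·ΣR_partial = 295.2 K − (146.6)(0.09507) = 281.26 K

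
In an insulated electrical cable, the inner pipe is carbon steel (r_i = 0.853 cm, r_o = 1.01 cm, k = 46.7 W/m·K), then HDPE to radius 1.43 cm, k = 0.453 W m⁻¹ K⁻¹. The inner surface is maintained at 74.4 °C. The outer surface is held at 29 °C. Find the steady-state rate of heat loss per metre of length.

Treat each layer as a resistance in series:
  R'_carbon steel = ln(0.0101/0.00853)/(2πk) = 0.1689/(2π·46.7) = 5.758×10^-4 m·K/W
  R'_HDPE = ln(0.0143/0.0101)/(2πk) = 0.3477/(2π·0.453) = 0.1222 m·K/W
ΣR = 5.758×10^-4 + 0.1222 = 0.1228 m·K/W
Q' = ΔT/ΣR = (74.4 °C − 29 °C)/0.1228 = 370 W/m

Q' = 370 W/m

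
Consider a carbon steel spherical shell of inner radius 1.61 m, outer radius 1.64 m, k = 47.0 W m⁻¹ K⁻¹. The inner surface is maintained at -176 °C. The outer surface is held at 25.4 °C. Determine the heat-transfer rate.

Q = 10500 kW

Q = 4πk·ΔT/(1/r₁ − 1/r₂) = 4π × 47.0 × 201.4 / (1/1.61 − 1/1.64) = 1.05×10^7 W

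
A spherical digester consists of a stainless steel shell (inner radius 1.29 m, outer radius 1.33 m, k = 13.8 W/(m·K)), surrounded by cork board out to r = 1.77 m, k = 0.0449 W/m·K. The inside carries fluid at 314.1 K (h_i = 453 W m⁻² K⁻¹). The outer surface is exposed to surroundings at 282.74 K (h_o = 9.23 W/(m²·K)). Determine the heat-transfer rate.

Q = 93.8 W

Resistance network (inner→outer):
  R_conv,in = 1/(4πr²h) = 1/(4π·1.29²·453) = 1.056×10^-4 K/W
  R_stainless steel = (1/1.29 − 1/1.33)/(4πk) = 0.02331/(4π·13.8) = 1.344×10^-4 K/W
  R_cork board = (1/1.33 − 1/1.77)/(4πk) = 0.1869/(4π·0.0449) = 0.3313 K/W
  R_conv,out = 1/(4πr²h) = 1/(4π·1.77²·9.23) = 0.002752 K/W
ΣR = 1.056×10^-4 + 1.344×10^-4 + 0.3313 + 0.002752 = 0.3343 K/W
Q = ΔT/ΣR = (314.1 K − 282.74 K)/0.3343 = 93.8 W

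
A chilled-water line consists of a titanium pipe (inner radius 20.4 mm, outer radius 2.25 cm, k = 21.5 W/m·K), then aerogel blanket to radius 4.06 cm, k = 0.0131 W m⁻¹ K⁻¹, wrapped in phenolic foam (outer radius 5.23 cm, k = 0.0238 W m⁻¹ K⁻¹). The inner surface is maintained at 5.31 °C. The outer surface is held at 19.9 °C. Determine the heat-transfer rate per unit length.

Treat each layer as a resistance in series:
  R'_titanium = ln(0.0225/0.0204)/(2πk) = 0.09798/(2π·21.5) = 7.253×10^-4 m·K/W
  R'_aerogel blanket = ln(0.0406/0.0225)/(2πk) = 0.5903/(2π·0.0131) = 7.171 m·K/W
  R'_phenolic foam = ln(0.0523/0.0406)/(2πk) = 0.2532/(2π·0.0238) = 1.693 m·K/W
ΣR = 7.253×10^-4 + 7.171 + 1.693 = 8.865 m·K/W
Q' = ΔT/ΣR = (5.31 °C − 19.9 °C)/8.865 = -1.65 W/m
(Negative Q' ⇒ heat flows inward; heat gain = 1.65 W/m.)

Q' = 1.65 W/m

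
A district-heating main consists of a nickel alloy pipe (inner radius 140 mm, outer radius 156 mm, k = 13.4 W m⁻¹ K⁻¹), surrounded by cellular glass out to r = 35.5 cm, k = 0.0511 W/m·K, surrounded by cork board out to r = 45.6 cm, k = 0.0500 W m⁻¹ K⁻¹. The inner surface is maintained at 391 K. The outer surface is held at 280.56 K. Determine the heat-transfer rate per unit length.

Treat each layer as a resistance in series:
  R'_nickel alloy = ln(0.156/0.140)/(2πk) = 0.1082/(2π·13.4) = 0.001285 m·K/W
  R'_cellular glass = ln(0.355/0.156)/(2πk) = 0.8223/(2π·0.0511) = 2.561 m·K/W
  R'_cork board = ln(0.456/0.355)/(2πk) = 0.2504/(2π·0.0500) = 0.7970 m·K/W
ΣR = 0.001285 + 2.561 + 0.7970 = 3.359 m·K/W
Q' = ΔT/ΣR = (391 K − 280.56 K)/3.359 = 32.9 W/m

Q' = 32.9 W/m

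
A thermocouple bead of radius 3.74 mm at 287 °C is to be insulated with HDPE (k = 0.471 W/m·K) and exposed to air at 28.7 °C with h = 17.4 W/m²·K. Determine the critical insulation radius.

r_cr = 5.41 cm

For a sphere, r_cr = 2k_ins/h = 2·0.471/17.4 = 0.0541 m = 5.41 cm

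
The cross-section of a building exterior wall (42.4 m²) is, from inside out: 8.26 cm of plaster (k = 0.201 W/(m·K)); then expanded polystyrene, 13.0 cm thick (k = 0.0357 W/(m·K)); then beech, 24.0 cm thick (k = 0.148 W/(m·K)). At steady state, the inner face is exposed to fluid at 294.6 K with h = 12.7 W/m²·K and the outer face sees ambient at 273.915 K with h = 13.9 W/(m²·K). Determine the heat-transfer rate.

Q = 151 W

Resistance network (inner→outer):
  R_conv,in = 1/(hA) = 1/(12.7·42.4) = 0.001857 K/W
  R_plaster = L/(kA) = 0.0826/(0.201·42.4) = 0.009692 K/W
  R_expanded polystyrene = L/(kA) = 0.130/(0.0357·42.4) = 0.08588 K/W
  R_beech = L/(kA) = 0.240/(0.148·42.4) = 0.03825 K/W
  R_conv,out = 1/(hA) = 1/(13.9·42.4) = 0.001697 K/W
ΣR = 0.001857 + 0.009692 + 0.08588 + 0.03825 + 0.001697 = 0.1374 K/W
Q = ΔT/ΣR = (294.6 K − 273.915 K)/0.1374 = 151 W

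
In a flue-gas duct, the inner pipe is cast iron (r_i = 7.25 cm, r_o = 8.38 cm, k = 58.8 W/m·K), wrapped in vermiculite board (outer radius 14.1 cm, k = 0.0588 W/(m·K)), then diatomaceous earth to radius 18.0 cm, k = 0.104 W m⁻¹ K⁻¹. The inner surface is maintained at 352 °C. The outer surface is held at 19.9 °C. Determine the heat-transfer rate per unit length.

Q' = 186 W/m

Treat each layer as a resistance in series:
  R'_cast iron = ln(0.0838/0.0725)/(2πk) = 0.1448/(2π·58.8) = 3.921×10^-4 m·K/W
  R'_vermiculite board = ln(0.141/0.0838)/(2πk) = 0.5203/(2π·0.0588) = 1.408 m·K/W
  R'_diatomaceous earth = ln(0.180/0.141)/(2πk) = 0.2442/(2π·0.104) = 0.3737 m·K/W
ΣR = 3.921×10^-4 + 1.408 + 0.3737 = 1.782 m·K/W
Q' = ΔT/ΣR = (352 °C − 19.9 °C)/1.782 = 186 W/m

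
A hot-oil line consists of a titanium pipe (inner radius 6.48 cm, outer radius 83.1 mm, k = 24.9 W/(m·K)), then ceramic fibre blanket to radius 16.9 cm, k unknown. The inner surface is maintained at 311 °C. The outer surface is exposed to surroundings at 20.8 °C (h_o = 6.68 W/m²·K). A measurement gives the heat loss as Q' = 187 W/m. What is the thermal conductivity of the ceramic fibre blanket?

ΣR = ΔT/Q' = |311 − 20.8|/187 = 1.552 m·K/W
Known resistances:
  R'_titanium = ln(0.0831/0.0648)/(2πk) = 0.2487/(2π·24.9) = 0.001590 m·K/W
  R'_conv,out = 1/(2πr h) = 1/(2π·0.169·6.68) = 0.1410 m·K/W
R_ceramic fibre blanket = ΣR − ΣR_known = 1.552 − 0.1426 = 1.409 m·K/W
ln(r₂/r₁)/(2πk) = 1.409 ⇒ k = 0.7099/(2π·1.409) = 0.0802 W/m·K

k = 0.0802 W/m·K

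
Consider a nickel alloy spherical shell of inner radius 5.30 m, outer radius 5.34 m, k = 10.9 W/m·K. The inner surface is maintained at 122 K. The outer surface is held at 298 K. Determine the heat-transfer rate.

Q = 17100 kW

Q = 4πk·ΔT/(1/r₁ − 1/r₂) = 4π × 10.9 × 176 / (1/5.30 − 1/5.34) = 1.71×10^7 W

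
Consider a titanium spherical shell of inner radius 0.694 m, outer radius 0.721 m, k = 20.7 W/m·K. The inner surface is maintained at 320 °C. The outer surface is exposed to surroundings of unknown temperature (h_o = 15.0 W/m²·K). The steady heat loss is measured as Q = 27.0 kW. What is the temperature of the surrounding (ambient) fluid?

T_out = 38.9 °C

Series resistances:
  R_titanium = (1/0.694 − 1/0.721)/(4πk) = 0.05396/(4π·20.7) = 2.074×10^-4 K/W
  R_conv,out = 1/(4πr²h) = 1/(4π·0.721²·15.0) = 0.01021 K/W
ΣR = 0.01041 K/W
ΔT = Q·ΣR = 27000 × 0.01041 = 281.1 K
Heat flows outward, so T_out = T_in − ΔT = 320 − 281.1 = 38.9 °C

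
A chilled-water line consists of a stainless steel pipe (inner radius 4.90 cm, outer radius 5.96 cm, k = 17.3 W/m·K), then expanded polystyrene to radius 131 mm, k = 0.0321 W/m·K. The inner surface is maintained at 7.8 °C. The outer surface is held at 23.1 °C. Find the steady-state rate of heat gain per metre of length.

Treat each layer as a resistance in series:
  R'_stainless steel = ln(0.0596/0.0490)/(2πk) = 0.1958/(2π·17.3) = 0.001802 m·K/W
  R'_expanded polystyrene = ln(0.131/0.0596)/(2πk) = 0.7875/(2π·0.0321) = 3.905 m·K/W
ΣR = 0.001802 + 3.905 = 3.907 m·K/W
Q' = ΔT/ΣR = (7.8 °C − 23.1 °C)/3.907 = -3.92 W/m
(Negative Q' ⇒ heat flows inward; heat gain = 3.92 W/m.)

Q' = 3.92 W/m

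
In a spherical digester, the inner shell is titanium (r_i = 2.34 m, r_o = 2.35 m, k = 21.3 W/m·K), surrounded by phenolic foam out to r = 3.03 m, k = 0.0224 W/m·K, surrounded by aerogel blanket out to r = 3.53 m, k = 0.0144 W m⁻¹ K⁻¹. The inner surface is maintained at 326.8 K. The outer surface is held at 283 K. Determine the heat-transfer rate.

Resistance network (inner→outer):
  R_titanium = (1/2.34 − 1/2.35)/(4πk) = 0.001819/(4π·21.3) = 6.794×10^-6 K/W
  R_phenolic foam = (1/2.35 − 1/3.03)/(4πk) = 0.09550/(4π·0.0224) = 0.3393 K/W
  R_aerogel blanket = (1/3.03 − 1/3.53)/(4πk) = 0.04675/(4π·0.0144) = 0.2583 K/W
ΣR = 6.794×10^-6 + 0.3393 + 0.2583 = 0.5976 K/W
Q = ΔT/ΣR = (326.8 K − 283 K)/0.5976 = 73.3 W

Q = 73.3 W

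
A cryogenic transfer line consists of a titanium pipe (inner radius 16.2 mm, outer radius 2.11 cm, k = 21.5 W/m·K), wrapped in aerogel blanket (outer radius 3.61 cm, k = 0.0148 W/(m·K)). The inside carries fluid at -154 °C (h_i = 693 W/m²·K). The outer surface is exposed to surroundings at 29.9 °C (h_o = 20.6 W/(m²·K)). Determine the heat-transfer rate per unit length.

Q' = 30.6 W/m

Treat each layer as a resistance in series:
  R'_conv,in = 1/(2πr h) = 1/(2π·0.0162·693) = 0.01418 m·K/W
  R'_titanium = ln(0.0211/0.0162)/(2πk) = 0.2643/(2π·21.5) = 0.001956 m·K/W
  R'_aerogel blanket = ln(0.0361/0.0211)/(2πk) = 0.5370/(2π·0.0148) = 5.775 m·K/W
  R'_conv,out = 1/(2πr h) = 1/(2π·0.0361·20.6) = 0.2140 m·K/W
ΣR = 0.01418 + 0.001956 + 5.775 + 0.2140 = 6.005 m·K/W
Q' = ΔT/ΣR = (-154 °C − 29.9 °C)/6.005 = -30.6 W/m
(Negative Q' ⇒ heat flows inward; heat gain = 30.6 W/m.)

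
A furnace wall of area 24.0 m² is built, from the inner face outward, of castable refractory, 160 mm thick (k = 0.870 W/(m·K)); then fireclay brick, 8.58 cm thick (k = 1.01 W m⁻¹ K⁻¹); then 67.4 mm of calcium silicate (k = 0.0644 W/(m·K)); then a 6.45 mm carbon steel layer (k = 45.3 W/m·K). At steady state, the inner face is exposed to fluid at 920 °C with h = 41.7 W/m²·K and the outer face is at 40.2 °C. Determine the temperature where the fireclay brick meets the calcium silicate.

T = 728 °C

Treat each layer as a resistance in series:
  R_conv,in = 1/(hA) = 1/(41.7·24.0) = 9.992×10^-4 K/W
  R_castable refractory = L/(kA) = 0.160/(0.870·24.0) = 0.007663 K/W
  R_fireclay brick = L/(kA) = 0.0858/(1.01·24.0) = 0.003540 K/W
  R_calcium silicate = L/(kA) = 0.0674/(0.0644·24.0) = 0.04361 K/W
  R_carbon steel = L/(kA) = 0.00645/(45.3·24.0) = 5.933×10^-6 K/W
ΣR = 9.992×10^-4 + 0.007663 + 0.003540 + 0.04361 + 5.933×10^-6 = 0.05582 K/W
Q = ΔT/ΣR = (920 °C − 40.2 °C)/0.05582 = 15760 W
From the inner boundary to the fireclay brick/calcium silicate interface, ΣR_partial = 0.01220 K/W.
T_interface = T_in − Q·ΣR_partial = 920 °C − (15760)(0.01220) = 728 °C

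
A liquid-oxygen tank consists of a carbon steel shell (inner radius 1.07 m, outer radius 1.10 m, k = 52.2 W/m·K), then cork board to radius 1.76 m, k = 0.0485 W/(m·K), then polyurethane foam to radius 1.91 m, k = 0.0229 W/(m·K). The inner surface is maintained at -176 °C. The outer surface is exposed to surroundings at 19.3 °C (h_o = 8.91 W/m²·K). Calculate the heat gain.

Q = 272 W

Resistance network (inner→outer):
  R_carbon steel = (1/1.07 − 1/1.10)/(4πk) = 0.02549/(4π·52.2) = 3.886×10^-5 K/W
  R_cork board = (1/1.10 − 1/1.76)/(4πk) = 0.3409/(4π·0.0485) = 0.5594 K/W
  R_polyurethane foam = (1/1.76 − 1/1.91)/(4πk) = 0.04462/(4π·0.0229) = 0.1551 K/W
  R_conv,out = 1/(4πr²h) = 1/(4π·1.91²·8.91) = 0.002448 K/W
ΣR = 3.886×10^-5 + 0.5594 + 0.1551 + 0.002448 = 0.7170 K/W
Q = ΔT/ΣR = (-176 °C − 19.3 °C)/0.7170 = -272 W
(Negative Q ⇒ heat flows inward; heat gain = 272 W.)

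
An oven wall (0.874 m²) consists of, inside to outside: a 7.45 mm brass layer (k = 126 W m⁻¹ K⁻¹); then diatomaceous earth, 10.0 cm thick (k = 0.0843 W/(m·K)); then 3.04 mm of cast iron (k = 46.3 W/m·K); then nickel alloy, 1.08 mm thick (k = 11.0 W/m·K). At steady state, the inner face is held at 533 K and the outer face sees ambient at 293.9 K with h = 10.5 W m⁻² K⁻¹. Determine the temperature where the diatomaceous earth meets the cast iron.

T = 311.7 K

Resistance network (inner→outer):
  R_brass = L/(kA) = 0.00745/(126·0.874) = 6.765×10^-5 K/W
  R_diatomaceous earth = L/(kA) = 0.100/(0.0843·0.874) = 1.357 K/W
  R_cast iron = L/(kA) = 0.00304/(46.3·0.874) = 7.512×10^-5 K/W
  R_nickel alloy = L/(kA) = 0.00108/(11.0·0.874) = 1.123×10^-4 K/W
  R_conv,out = 1/(hA) = 1/(10.5·0.874) = 0.1090 K/W
ΣR = 6.765×10^-5 + 1.357 + 7.512×10^-5 + 1.123×10^-4 + 0.1090 = 1.466 K/W
Q = ΔT/ΣR = (533 K − 293.9 K)/1.466 = 163.1 W
From the inner boundary to the diatomaceous earth/cast iron interface, ΣR_partial = 1.357 K/W.
T_interface = T_in − Q·ΣR_partial = 533 K − (163.1)(1.357) = 311.7 K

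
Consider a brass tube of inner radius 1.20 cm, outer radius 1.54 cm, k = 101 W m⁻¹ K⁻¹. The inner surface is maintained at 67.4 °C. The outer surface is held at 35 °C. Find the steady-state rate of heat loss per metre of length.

Q' = 82400 W/m

Q' = 2πk·ΔT/ln(r₂/r₁) = 2π × 101 × 32.4 / ln(0.0154/0.0120) = 82400 W/m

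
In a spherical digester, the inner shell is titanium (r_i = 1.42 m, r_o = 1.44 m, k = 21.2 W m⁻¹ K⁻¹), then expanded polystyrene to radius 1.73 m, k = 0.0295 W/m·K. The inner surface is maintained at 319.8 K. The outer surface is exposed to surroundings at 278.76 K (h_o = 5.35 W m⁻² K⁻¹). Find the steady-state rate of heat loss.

Series thermal resistances, inner to outer:
  R_titanium = (1/1.42 − 1/1.44)/(4πk) = 0.009781/(4π·21.2) = 3.671×10^-5 K/W
  R_expanded polystyrene = (1/1.44 − 1/1.73)/(4πk) = 0.1164/(4π·0.0295) = 0.3140 K/W
  R_conv,out = 1/(4πr²h) = 1/(4π·1.73²·5.35) = 0.004970 K/W
ΣR = 3.671×10^-5 + 0.3140 + 0.004970 = 0.3190 K/W
Q = ΔT/ΣR = (319.8 K − 278.76 K)/0.3190 = 129 W

Q = 129 W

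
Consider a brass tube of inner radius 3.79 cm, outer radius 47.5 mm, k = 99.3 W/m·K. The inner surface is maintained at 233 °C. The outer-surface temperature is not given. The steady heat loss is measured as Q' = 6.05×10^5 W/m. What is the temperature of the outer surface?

Sum the resistances:
  R'_brass = ln(0.0475/0.0379)/(2πk) = 0.2258/(2π·99.3) = 3.619×10^-4 m·K/W
ΣR = 3.619×10^-4 m·K/W
ΔT = Q'·ΣR = 6.05×10^5 × 3.619×10^-4 = 218.9 K
Heat flows outward, so T_out = T_in − ΔT = 233 − 218.9 = 14.1 °C

T_out = 14.1 °C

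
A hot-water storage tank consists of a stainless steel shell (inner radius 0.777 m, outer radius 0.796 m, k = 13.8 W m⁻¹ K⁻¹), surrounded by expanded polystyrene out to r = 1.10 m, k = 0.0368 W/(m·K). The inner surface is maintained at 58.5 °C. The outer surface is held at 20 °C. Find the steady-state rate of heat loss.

Q = 51.3 W

Resistance network (inner→outer):
  R_stainless steel = (1/0.777 − 1/0.796)/(4πk) = 0.03072/(4π·13.8) = 1.771×10^-4 K/W
  R_expanded polystyrene = (1/0.796 − 1/1.10)/(4πk) = 0.3472/(4π·0.0368) = 0.7508 K/W
ΣR = 1.771×10^-4 + 0.7508 = 0.7510 K/W
Q = ΔT/ΣR = (58.5 °C − 20 °C)/0.7510 = 51.3 W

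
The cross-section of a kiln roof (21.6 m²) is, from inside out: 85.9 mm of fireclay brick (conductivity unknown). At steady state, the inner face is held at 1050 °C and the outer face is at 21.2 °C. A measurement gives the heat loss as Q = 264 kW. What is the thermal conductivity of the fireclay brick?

ΣR = ΔT/Q = |1050 − 21.2|/2.64×10^5 = 0.003897 K/W
L/(kA) = 0.003897 ⇒ k = 0.0859/(0.003897·21.6) = 1.02 W/m·K

k = 1.02 W/m·K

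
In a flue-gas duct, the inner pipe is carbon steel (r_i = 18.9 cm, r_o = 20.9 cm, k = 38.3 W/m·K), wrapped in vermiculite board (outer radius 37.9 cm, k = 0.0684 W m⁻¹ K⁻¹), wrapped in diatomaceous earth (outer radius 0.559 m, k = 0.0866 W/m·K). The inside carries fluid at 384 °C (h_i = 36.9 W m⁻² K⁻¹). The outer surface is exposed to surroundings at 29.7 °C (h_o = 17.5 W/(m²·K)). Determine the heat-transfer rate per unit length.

Q' = 166 W/m

Series thermal resistances, inner to outer:
  R'_conv,in = 1/(2πr h) = 1/(2π·0.189·36.9) = 0.02282 m·K/W
  R'_carbon steel = ln(0.209/0.189)/(2πk) = 0.1006/(2π·38.3) = 4.180×10^-4 m·K/W
  R'_vermiculite board = ln(0.379/0.209)/(2πk) = 0.5952/(2π·0.0684) = 1.385 m·K/W
  R'_diatomaceous earth = ln(0.559/0.379)/(2πk) = 0.3886/(2π·0.0866) = 0.7142 m·K/W
  R'_conv,out = 1/(2πr h) = 1/(2π·0.559·17.5) = 0.01627 m·K/W
ΣR = 0.02282 + 4.180×10^-4 + 1.385 + 0.7142 + 0.01627 = 2.139 m·K/W
Q' = ΔT/ΣR = (384 °C − 29.7 °C)/2.139 = 166 W/m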